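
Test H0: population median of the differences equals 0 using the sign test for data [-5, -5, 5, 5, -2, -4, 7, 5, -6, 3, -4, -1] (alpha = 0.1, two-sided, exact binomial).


Step 1: Discard zero differences. Original n = 12; n_eff = number of nonzero differences = 12.
Nonzero differences (with sign): -5, -5, +5, +5, -2, -4, +7, +5, -6, +3, -4, -1
Step 2: Count signs: positive = 5, negative = 7.
Step 3: Under H0: P(positive) = 0.5, so the number of positives S ~ Bin(12, 0.5).
Step 4: Two-sided exact p-value = sum of Bin(12,0.5) probabilities at or below the observed probability = 0.774414.
Step 5: alpha = 0.1. fail to reject H0.

n_eff = 12, pos = 5, neg = 7, p = 0.774414, fail to reject H0.


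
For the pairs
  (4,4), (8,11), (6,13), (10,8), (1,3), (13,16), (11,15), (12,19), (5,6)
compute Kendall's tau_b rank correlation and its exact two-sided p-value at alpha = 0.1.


Step 1: Enumerate the 36 unordered pairs (i,j) with i<j and classify each by sign(x_j-x_i) * sign(y_j-y_i).
  (1,2):dx=+4,dy=+7->C; (1,3):dx=+2,dy=+9->C; (1,4):dx=+6,dy=+4->C; (1,5):dx=-3,dy=-1->C
  (1,6):dx=+9,dy=+12->C; (1,7):dx=+7,dy=+11->C; (1,8):dx=+8,dy=+15->C; (1,9):dx=+1,dy=+2->C
  (2,3):dx=-2,dy=+2->D; (2,4):dx=+2,dy=-3->D; (2,5):dx=-7,dy=-8->C; (2,6):dx=+5,dy=+5->C
  (2,7):dx=+3,dy=+4->C; (2,8):dx=+4,dy=+8->C; (2,9):dx=-3,dy=-5->C; (3,4):dx=+4,dy=-5->D
  (3,5):dx=-5,dy=-10->C; (3,6):dx=+7,dy=+3->C; (3,7):dx=+5,dy=+2->C; (3,8):dx=+6,dy=+6->C
  (3,9):dx=-1,dy=-7->C; (4,5):dx=-9,dy=-5->C; (4,6):dx=+3,dy=+8->C; (4,7):dx=+1,dy=+7->C
  (4,8):dx=+2,dy=+11->C; (4,9):dx=-5,dy=-2->C; (5,6):dx=+12,dy=+13->C; (5,7):dx=+10,dy=+12->C
  (5,8):dx=+11,dy=+16->C; (5,9):dx=+4,dy=+3->C; (6,7):dx=-2,dy=-1->C; (6,8):dx=-1,dy=+3->D
  (6,9):dx=-8,dy=-10->C; (7,8):dx=+1,dy=+4->C; (7,9):dx=-6,dy=-9->C; (8,9):dx=-7,dy=-13->C
Step 2: C = 32, D = 4, total pairs = 36.
Step 3: tau = (C - D)/(n(n-1)/2) = (32 - 4)/36 = 0.777778.
Step 4: Exact two-sided p-value (enumerate n! = 362880 permutations of y under H0): p = 0.002425.
Step 5: alpha = 0.1. reject H0.

tau_b = 0.7778 (C=32, D=4), p = 0.002425, reject H0.


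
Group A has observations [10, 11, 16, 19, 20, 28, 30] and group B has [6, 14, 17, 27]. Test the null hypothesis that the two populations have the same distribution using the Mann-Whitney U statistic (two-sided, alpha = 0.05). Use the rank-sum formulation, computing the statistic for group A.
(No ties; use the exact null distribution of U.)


Step 1: Combine and sort all 11 observations; assign midranks.
sorted (value, group): (6,Y), (10,X), (11,X), (14,Y), (16,X), (17,Y), (19,X), (20,X), (27,Y), (28,X), (30,X)
ranks: 6->1, 10->2, 11->3, 14->4, 16->5, 17->6, 19->7, 20->8, 27->9, 28->10, 30->11
Step 2: Rank sum for X: R1 = 2 + 3 + 5 + 7 + 8 + 10 + 11 = 46.
Step 3: U_X = R1 - n1(n1+1)/2 = 46 - 7*8/2 = 46 - 28 = 18.
       U_Y = n1*n2 - U_X = 28 - 18 = 10.
Step 4: No ties, so the exact null distribution of U (based on enumerating the C(11,7) = 330 equally likely rank assignments) gives the two-sided p-value.
Step 5: p-value = 0.527273; compare to alpha = 0.05. fail to reject H0.

U_X = 18, p = 0.527273, fail to reject H0 at alpha = 0.05.


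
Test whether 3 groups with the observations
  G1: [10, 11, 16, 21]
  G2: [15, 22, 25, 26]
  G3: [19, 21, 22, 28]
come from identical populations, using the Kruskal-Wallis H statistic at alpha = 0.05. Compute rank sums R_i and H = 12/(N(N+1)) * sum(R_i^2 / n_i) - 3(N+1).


Step 1: Combine all N = 12 observations and assign midranks.
sorted (value, group, rank): (10,G1,1), (11,G1,2), (15,G2,3), (16,G1,4), (19,G3,5), (21,G1,6.5), (21,G3,6.5), (22,G2,8.5), (22,G3,8.5), (25,G2,10), (26,G2,11), (28,G3,12)
Step 2: Sum ranks within each group.
R_1 = 13.5 (n_1 = 4)
R_2 = 32.5 (n_2 = 4)
R_3 = 32 (n_3 = 4)
Step 3: H = 12/(N(N+1)) * sum(R_i^2/n_i) - 3(N+1)
     = 12/(12*13) * (13.5^2/4 + 32.5^2/4 + 32^2/4) - 3*13
     = 0.076923 * 565.625 - 39
     = 4.509615.
Step 4: Ties present; correction factor C = 1 - 12/(12^3 - 12) = 0.993007. Corrected H = 4.509615 / 0.993007 = 4.541373.
Step 5: Under H0, H ~ chi^2(2); p-value = 0.103241.
Step 6: alpha = 0.05. fail to reject H0.

H = 4.5414, df = 2, p = 0.103241, fail to reject H0.


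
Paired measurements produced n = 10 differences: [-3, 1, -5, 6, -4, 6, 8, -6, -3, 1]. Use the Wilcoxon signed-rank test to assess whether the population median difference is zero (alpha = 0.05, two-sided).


Step 1: Drop any zero differences (none here) and take |d_i|.
|d| = [3, 1, 5, 6, 4, 6, 8, 6, 3, 1]
Step 2: Midrank |d_i| (ties get averaged ranks).
ranks: |3|->3.5, |1|->1.5, |5|->6, |6|->8, |4|->5, |6|->8, |8|->10, |6|->8, |3|->3.5, |1|->1.5
Step 3: Attach original signs; sum ranks with positive sign and with negative sign.
W+ = 1.5 + 8 + 8 + 10 + 1.5 = 29
W- = 3.5 + 6 + 5 + 8 + 3.5 = 26
(Check: W+ + W- = 55 should equal n(n+1)/2 = 55.)
Step 4: Test statistic W = min(W+, W-) = 26.
Step 5: Ties in |d|, so use the tie-corrected normal approximation.
        E[W] = n(n+1)/4 = 10*11/4 = 27.5.
        Tie groups: |d|=1 (t=2), |d|=3 (t=2), |d|=6 (t=3); sum(t^3 - t) = 36.
        Var[W] = n(n+1)(2n+1)/24 - sum(t^3-t)/48 = 2310/24 - 36/48 = 95.5.
        z = (W - E[W]) / sqrt(Var[W]) = (26 - 27.5) / 9.7724 = -0.1535.
        Two-sided p = 2*Phi(z) = 0.878009.
Step 6: alpha = 0.05. fail to reject H0.

W+ = 29, W- = 26, W = min = 26, p = 0.878009, fail to reject H0.


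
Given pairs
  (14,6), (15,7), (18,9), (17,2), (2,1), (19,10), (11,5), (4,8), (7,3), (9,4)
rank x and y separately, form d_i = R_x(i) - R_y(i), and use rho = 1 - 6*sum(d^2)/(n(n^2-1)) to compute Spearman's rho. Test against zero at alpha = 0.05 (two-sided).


Step 1: Rank x and y separately (midranks; no ties here).
rank(x): 14->6, 15->7, 18->9, 17->8, 2->1, 19->10, 11->5, 4->2, 7->3, 9->4
rank(y): 6->6, 7->7, 9->9, 2->2, 1->1, 10->10, 5->5, 8->8, 3->3, 4->4
Step 2: d_i = R_x(i) - R_y(i); compute d_i^2.
  (6-6)^2=0, (7-7)^2=0, (9-9)^2=0, (8-2)^2=36, (1-1)^2=0, (10-10)^2=0, (5-5)^2=0, (2-8)^2=36, (3-3)^2=0, (4-4)^2=0
sum(d^2) = 72.
Step 3: rho = 1 - 6*72 / (10*(10^2 - 1)) = 1 - 432/990 = 0.563636.
Step 4: Under H0, t = rho * sqrt((n-2)/(1-rho^2)) = 1.9300 ~ t(8).
Step 5: Two-sided p-value from the t-distribution with 8 df = 0.089724.
Step 6: alpha = 0.05. fail to reject H0.

rho = 0.5636, p = 0.089724, fail to reject H0 at alpha = 0.05.


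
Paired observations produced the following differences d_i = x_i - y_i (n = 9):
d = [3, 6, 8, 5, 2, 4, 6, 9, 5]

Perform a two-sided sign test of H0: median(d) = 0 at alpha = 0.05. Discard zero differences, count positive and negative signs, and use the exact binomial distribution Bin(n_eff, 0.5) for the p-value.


Step 1: Discard zero differences. Original n = 9; n_eff = number of nonzero differences = 9.
Nonzero differences (with sign): +3, +6, +8, +5, +2, +4, +6, +9, +5
Step 2: Count signs: positive = 9, negative = 0.
Step 3: Under H0: P(positive) = 0.5, so the number of positives S ~ Bin(9, 0.5).
Step 4: Two-sided exact p-value = sum of Bin(9,0.5) probabilities at or below the observed probability = 0.003906.
Step 5: alpha = 0.05. reject H0.

n_eff = 9, pos = 9, neg = 0, p = 0.003906, reject H0.


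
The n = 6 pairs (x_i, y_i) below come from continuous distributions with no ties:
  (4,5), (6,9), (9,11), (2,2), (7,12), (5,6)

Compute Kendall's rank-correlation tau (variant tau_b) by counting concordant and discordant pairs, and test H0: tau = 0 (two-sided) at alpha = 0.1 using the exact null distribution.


Step 1: Enumerate the 15 unordered pairs (i,j) with i<j and classify each by sign(x_j-x_i) * sign(y_j-y_i).
  (1,2):dx=+2,dy=+4->C; (1,3):dx=+5,dy=+6->C; (1,4):dx=-2,dy=-3->C; (1,5):dx=+3,dy=+7->C
  (1,6):dx=+1,dy=+1->C; (2,3):dx=+3,dy=+2->C; (2,4):dx=-4,dy=-7->C; (2,5):dx=+1,dy=+3->C
  (2,6):dx=-1,dy=-3->C; (3,4):dx=-7,dy=-9->C; (3,5):dx=-2,dy=+1->D; (3,6):dx=-4,dy=-5->C
  (4,5):dx=+5,dy=+10->C; (4,6):dx=+3,dy=+4->C; (5,6):dx=-2,dy=-6->C
Step 2: C = 14, D = 1, total pairs = 15.
Step 3: tau = (C - D)/(n(n-1)/2) = (14 - 1)/15 = 0.866667.
Step 4: Exact two-sided p-value (enumerate n! = 720 permutations of y under H0): p = 0.016667.
Step 5: alpha = 0.1. reject H0.

tau_b = 0.8667 (C=14, D=1), p = 0.016667, reject H0.


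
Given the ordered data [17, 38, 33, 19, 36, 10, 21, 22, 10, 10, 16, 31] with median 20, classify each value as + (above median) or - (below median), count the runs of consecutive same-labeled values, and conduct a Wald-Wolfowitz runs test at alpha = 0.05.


Step 1: Compute median = 20; label A = above, B = below.
Labels in order: BAABABAABBBA  (n_A = 6, n_B = 6)
Step 2: Count runs R = 8.
Step 3: Under H0 (random ordering), E[R] = 2*n_A*n_B/(n_A+n_B) + 1 = 2*6*6/12 + 1 = 7.0000.
        Var[R] = 2*n_A*n_B*(2*n_A*n_B - n_A - n_B) / ((n_A+n_B)^2 * (n_A+n_B-1)) = 4320/1584 = 2.7273.
        SD[R] = 1.6514.
Step 4: Continuity-corrected z = (R - 0.5 - E[R]) / SD[R] = (8 - 0.5 - 7.0000) / 1.6514 = 0.3028.
Step 5: Two-sided p-value via normal approximation = 2*(1 - Phi(|z|)) = 0.762069.
Step 6: alpha = 0.05. fail to reject H0.

R = 8, z = 0.3028, p = 0.762069, fail to reject H0.


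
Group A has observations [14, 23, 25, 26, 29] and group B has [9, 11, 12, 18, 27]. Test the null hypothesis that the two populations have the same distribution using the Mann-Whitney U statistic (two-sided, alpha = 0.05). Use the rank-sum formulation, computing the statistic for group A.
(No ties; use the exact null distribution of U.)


Step 1: Combine and sort all 10 observations; assign midranks.
sorted (value, group): (9,Y), (11,Y), (12,Y), (14,X), (18,Y), (23,X), (25,X), (26,X), (27,Y), (29,X)
ranks: 9->1, 11->2, 12->3, 14->4, 18->5, 23->6, 25->7, 26->8, 27->9, 29->10
Step 2: Rank sum for X: R1 = 4 + 6 + 7 + 8 + 10 = 35.
Step 3: U_X = R1 - n1(n1+1)/2 = 35 - 5*6/2 = 35 - 15 = 20.
       U_Y = n1*n2 - U_X = 25 - 20 = 5.
Step 4: No ties, so the exact null distribution of U (based on enumerating the C(10,5) = 252 equally likely rank assignments) gives the two-sided p-value.
Step 5: p-value = 0.150794; compare to alpha = 0.05. fail to reject H0.

U_X = 20, p = 0.150794, fail to reject H0 at alpha = 0.05.


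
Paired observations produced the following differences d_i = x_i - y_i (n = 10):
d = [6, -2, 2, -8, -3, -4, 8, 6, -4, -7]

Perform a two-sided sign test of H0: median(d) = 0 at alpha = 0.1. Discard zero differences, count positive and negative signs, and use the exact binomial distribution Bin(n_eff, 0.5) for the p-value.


Step 1: Discard zero differences. Original n = 10; n_eff = number of nonzero differences = 10.
Nonzero differences (with sign): +6, -2, +2, -8, -3, -4, +8, +6, -4, -7
Step 2: Count signs: positive = 4, negative = 6.
Step 3: Under H0: P(positive) = 0.5, so the number of positives S ~ Bin(10, 0.5).
Step 4: Two-sided exact p-value = sum of Bin(10,0.5) probabilities at or below the observed probability = 0.753906.
Step 5: alpha = 0.1. fail to reject H0.

n_eff = 10, pos = 4, neg = 6, p = 0.753906, fail to reject H0.


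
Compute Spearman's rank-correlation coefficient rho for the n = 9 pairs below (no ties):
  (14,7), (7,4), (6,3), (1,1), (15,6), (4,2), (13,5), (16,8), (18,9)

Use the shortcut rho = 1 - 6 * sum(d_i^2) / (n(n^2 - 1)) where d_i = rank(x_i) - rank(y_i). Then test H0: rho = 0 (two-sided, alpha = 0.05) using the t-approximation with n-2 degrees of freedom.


Step 1: Rank x and y separately (midranks; no ties here).
rank(x): 14->6, 7->4, 6->3, 1->1, 15->7, 4->2, 13->5, 16->8, 18->9
rank(y): 7->7, 4->4, 3->3, 1->1, 6->6, 2->2, 5->5, 8->8, 9->9
Step 2: d_i = R_x(i) - R_y(i); compute d_i^2.
  (6-7)^2=1, (4-4)^2=0, (3-3)^2=0, (1-1)^2=0, (7-6)^2=1, (2-2)^2=0, (5-5)^2=0, (8-8)^2=0, (9-9)^2=0
sum(d^2) = 2.
Step 3: rho = 1 - 6*2 / (9*(9^2 - 1)) = 1 - 12/720 = 0.983333.
Step 4: Under H0, t = rho * sqrt((n-2)/(1-rho^2)) = 14.3096 ~ t(7).
Step 5: Two-sided p-value from the t-distribution with 7 df = 0.000002.
Step 6: alpha = 0.05. reject H0.

rho = 0.9833, p = 0.000002, reject H0 at alpha = 0.05.


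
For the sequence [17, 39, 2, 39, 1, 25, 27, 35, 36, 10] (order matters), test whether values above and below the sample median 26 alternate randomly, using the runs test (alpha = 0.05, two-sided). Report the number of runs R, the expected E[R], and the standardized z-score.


Step 1: Compute median = 26; label A = above, B = below.
Labels in order: BABABBAAAB  (n_A = 5, n_B = 5)
Step 2: Count runs R = 7.
Step 3: Under H0 (random ordering), E[R] = 2*n_A*n_B/(n_A+n_B) + 1 = 2*5*5/10 + 1 = 6.0000.
        Var[R] = 2*n_A*n_B*(2*n_A*n_B - n_A - n_B) / ((n_A+n_B)^2 * (n_A+n_B-1)) = 2000/900 = 2.2222.
        SD[R] = 1.4907.
Step 4: Continuity-corrected z = (R - 0.5 - E[R]) / SD[R] = (7 - 0.5 - 6.0000) / 1.4907 = 0.3354.
Step 5: Two-sided p-value via normal approximation = 2*(1 - Phi(|z|)) = 0.737316.
Step 6: alpha = 0.05. fail to reject H0.

R = 7, z = 0.3354, p = 0.737316, fail to reject H0.


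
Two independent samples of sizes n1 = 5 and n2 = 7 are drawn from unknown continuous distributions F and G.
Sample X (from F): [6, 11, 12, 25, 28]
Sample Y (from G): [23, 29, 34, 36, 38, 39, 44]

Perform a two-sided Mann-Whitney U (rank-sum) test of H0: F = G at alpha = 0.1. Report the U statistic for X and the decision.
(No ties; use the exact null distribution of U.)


Step 1: Combine and sort all 12 observations; assign midranks.
sorted (value, group): (6,X), (11,X), (12,X), (23,Y), (25,X), (28,X), (29,Y), (34,Y), (36,Y), (38,Y), (39,Y), (44,Y)
ranks: 6->1, 11->2, 12->3, 23->4, 25->5, 28->6, 29->7, 34->8, 36->9, 38->10, 39->11, 44->12
Step 2: Rank sum for X: R1 = 1 + 2 + 3 + 5 + 6 = 17.
Step 3: U_X = R1 - n1(n1+1)/2 = 17 - 5*6/2 = 17 - 15 = 2.
       U_Y = n1*n2 - U_X = 35 - 2 = 33.
Step 4: No ties, so the exact null distribution of U (based on enumerating the C(12,5) = 792 equally likely rank assignments) gives the two-sided p-value.
Step 5: p-value = 0.010101; compare to alpha = 0.1. reject H0.

U_X = 2, p = 0.010101, reject H0 at alpha = 0.1.


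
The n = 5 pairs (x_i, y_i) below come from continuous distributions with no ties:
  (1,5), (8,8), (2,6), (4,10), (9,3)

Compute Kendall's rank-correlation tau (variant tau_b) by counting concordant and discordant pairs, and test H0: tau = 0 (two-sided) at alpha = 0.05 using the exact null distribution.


Step 1: Enumerate the 10 unordered pairs (i,j) with i<j and classify each by sign(x_j-x_i) * sign(y_j-y_i).
  (1,2):dx=+7,dy=+3->C; (1,3):dx=+1,dy=+1->C; (1,4):dx=+3,dy=+5->C; (1,5):dx=+8,dy=-2->D
  (2,3):dx=-6,dy=-2->C; (2,4):dx=-4,dy=+2->D; (2,5):dx=+1,dy=-5->D; (3,4):dx=+2,dy=+4->C
  (3,5):dx=+7,dy=-3->D; (4,5):dx=+5,dy=-7->D
Step 2: C = 5, D = 5, total pairs = 10.
Step 3: tau = (C - D)/(n(n-1)/2) = (5 - 5)/10 = 0.000000.
Step 4: Exact two-sided p-value (enumerate n! = 120 permutations of y under H0): p = 1.000000.
Step 5: alpha = 0.05. fail to reject H0.

tau_b = 0.0000 (C=5, D=5), p = 1.000000, fail to reject H0.


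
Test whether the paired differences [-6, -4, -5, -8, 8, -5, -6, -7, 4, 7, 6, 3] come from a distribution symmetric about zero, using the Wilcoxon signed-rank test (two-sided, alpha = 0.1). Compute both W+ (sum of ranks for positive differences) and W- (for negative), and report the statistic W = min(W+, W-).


Step 1: Drop any zero differences (none here) and take |d_i|.
|d| = [6, 4, 5, 8, 8, 5, 6, 7, 4, 7, 6, 3]
Step 2: Midrank |d_i| (ties get averaged ranks).
ranks: |6|->7, |4|->2.5, |5|->4.5, |8|->11.5, |8|->11.5, |5|->4.5, |6|->7, |7|->9.5, |4|->2.5, |7|->9.5, |6|->7, |3|->1
Step 3: Attach original signs; sum ranks with positive sign and with negative sign.
W+ = 11.5 + 2.5 + 9.5 + 7 + 1 = 31.5
W- = 7 + 2.5 + 4.5 + 11.5 + 4.5 + 7 + 9.5 = 46.5
(Check: W+ + W- = 78 should equal n(n+1)/2 = 78.)
Step 4: Test statistic W = min(W+, W-) = 31.5.
Step 5: Ties in |d|, so use the tie-corrected normal approximation.
        E[W] = n(n+1)/4 = 12*13/4 = 39.
        Tie groups: |d|=4 (t=2), |d|=5 (t=2), |d|=6 (t=3), |d|=7 (t=2), |d|=8 (t=2); sum(t^3 - t) = 48.
        Var[W] = n(n+1)(2n+1)/24 - sum(t^3-t)/48 = 3900/24 - 48/48 = 161.5.
        z = (W - E[W]) / sqrt(Var[W]) = (31.5 - 39) / 12.7083 = -0.5902.
        Two-sided p = 2*Phi(z) = 0.555079.
Step 6: alpha = 0.1. fail to reject H0.

W+ = 31.5, W- = 46.5, W = min = 31.5, p = 0.555079, fail to reject H0.


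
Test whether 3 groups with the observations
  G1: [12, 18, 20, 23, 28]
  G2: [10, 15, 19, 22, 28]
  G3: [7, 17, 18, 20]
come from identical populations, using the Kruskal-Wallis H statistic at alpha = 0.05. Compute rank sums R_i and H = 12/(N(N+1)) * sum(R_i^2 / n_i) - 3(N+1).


Step 1: Combine all N = 14 observations and assign midranks.
sorted (value, group, rank): (7,G3,1), (10,G2,2), (12,G1,3), (15,G2,4), (17,G3,5), (18,G1,6.5), (18,G3,6.5), (19,G2,8), (20,G1,9.5), (20,G3,9.5), (22,G2,11), (23,G1,12), (28,G1,13.5), (28,G2,13.5)
Step 2: Sum ranks within each group.
R_1 = 44.5 (n_1 = 5)
R_2 = 38.5 (n_2 = 5)
R_3 = 22 (n_3 = 4)
Step 3: H = 12/(N(N+1)) * sum(R_i^2/n_i) - 3(N+1)
     = 12/(14*15) * (44.5^2/5 + 38.5^2/5 + 22^2/4) - 3*15
     = 0.057143 * 813.5 - 45
     = 1.485714.
Step 4: Ties present; correction factor C = 1 - 18/(14^3 - 14) = 0.993407. Corrected H = 1.485714 / 0.993407 = 1.495575.
Step 5: Under H0, H ~ chi^2(2); p-value = 0.473413.
Step 6: alpha = 0.05. fail to reject H0.

H = 1.4956, df = 2, p = 0.473413, fail to reject H0.


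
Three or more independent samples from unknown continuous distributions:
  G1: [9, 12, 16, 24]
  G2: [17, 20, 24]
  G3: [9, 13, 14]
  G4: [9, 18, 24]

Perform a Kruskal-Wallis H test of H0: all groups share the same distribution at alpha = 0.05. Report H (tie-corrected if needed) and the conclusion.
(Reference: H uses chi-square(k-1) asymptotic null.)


Step 1: Combine all N = 13 observations and assign midranks.
sorted (value, group, rank): (9,G1,2), (9,G3,2), (9,G4,2), (12,G1,4), (13,G3,5), (14,G3,6), (16,G1,7), (17,G2,8), (18,G4,9), (20,G2,10), (24,G1,12), (24,G2,12), (24,G4,12)
Step 2: Sum ranks within each group.
R_1 = 25 (n_1 = 4)
R_2 = 30 (n_2 = 3)
R_3 = 13 (n_3 = 3)
R_4 = 23 (n_4 = 3)
Step 3: H = 12/(N(N+1)) * sum(R_i^2/n_i) - 3(N+1)
     = 12/(13*14) * (25^2/4 + 30^2/3 + 13^2/3 + 23^2/3) - 3*14
     = 0.065934 * 688.917 - 42
     = 3.423077.
Step 4: Ties present; correction factor C = 1 - 48/(13^3 - 13) = 0.978022. Corrected H = 3.423077 / 0.978022 = 3.500000.
Step 5: Under H0, H ~ chi^2(3); p-value = 0.320762.
Step 6: alpha = 0.05. fail to reject H0.

H = 3.5000, df = 3, p = 0.320762, fail to reject H0.


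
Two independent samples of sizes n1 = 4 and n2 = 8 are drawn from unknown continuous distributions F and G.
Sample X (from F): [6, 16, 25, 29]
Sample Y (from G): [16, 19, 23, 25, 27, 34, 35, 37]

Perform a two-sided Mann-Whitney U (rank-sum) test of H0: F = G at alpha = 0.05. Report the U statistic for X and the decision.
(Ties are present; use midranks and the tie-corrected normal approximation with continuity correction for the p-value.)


Step 1: Combine and sort all 12 observations; assign midranks.
sorted (value, group): (6,X), (16,X), (16,Y), (19,Y), (23,Y), (25,X), (25,Y), (27,Y), (29,X), (34,Y), (35,Y), (37,Y)
ranks: 6->1, 16->2.5, 16->2.5, 19->4, 23->5, 25->6.5, 25->6.5, 27->8, 29->9, 34->10, 35->11, 37->12
Step 2: Rank sum for X: R1 = 1 + 2.5 + 6.5 + 9 = 19.
Step 3: U_X = R1 - n1(n1+1)/2 = 19 - 4*5/2 = 19 - 10 = 9.
       U_Y = n1*n2 - U_X = 32 - 9 = 23.
Step 4: Ties are present, so use the tie-corrected normal approximation (with continuity correction) for the p-value.
Step 5: p-value = 0.267926; compare to alpha = 0.05. fail to reject H0.

U_X = 9, p = 0.267926, fail to reject H0 at alpha = 0.05.


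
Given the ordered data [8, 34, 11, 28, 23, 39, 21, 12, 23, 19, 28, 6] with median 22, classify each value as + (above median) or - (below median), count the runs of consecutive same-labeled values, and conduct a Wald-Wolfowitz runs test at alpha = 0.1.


Step 1: Compute median = 22; label A = above, B = below.
Labels in order: BABAAABBABAB  (n_A = 6, n_B = 6)
Step 2: Count runs R = 9.
Step 3: Under H0 (random ordering), E[R] = 2*n_A*n_B/(n_A+n_B) + 1 = 2*6*6/12 + 1 = 7.0000.
        Var[R] = 2*n_A*n_B*(2*n_A*n_B - n_A - n_B) / ((n_A+n_B)^2 * (n_A+n_B-1)) = 4320/1584 = 2.7273.
        SD[R] = 1.6514.
Step 4: Continuity-corrected z = (R - 0.5 - E[R]) / SD[R] = (9 - 0.5 - 7.0000) / 1.6514 = 0.9083.
Step 5: Two-sided p-value via normal approximation = 2*(1 - Phi(|z|)) = 0.363722.
Step 6: alpha = 0.1. fail to reject H0.

R = 9, z = 0.9083, p = 0.363722, fail to reject H0.


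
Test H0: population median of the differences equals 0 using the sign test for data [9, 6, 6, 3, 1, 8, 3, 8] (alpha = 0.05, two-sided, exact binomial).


Step 1: Discard zero differences. Original n = 8; n_eff = number of nonzero differences = 8.
Nonzero differences (with sign): +9, +6, +6, +3, +1, +8, +3, +8
Step 2: Count signs: positive = 8, negative = 0.
Step 3: Under H0: P(positive) = 0.5, so the number of positives S ~ Bin(8, 0.5).
Step 4: Two-sided exact p-value = sum of Bin(8,0.5) probabilities at or below the observed probability = 0.007812.
Step 5: alpha = 0.05. reject H0.

n_eff = 8, pos = 8, neg = 0, p = 0.007812, reject H0.


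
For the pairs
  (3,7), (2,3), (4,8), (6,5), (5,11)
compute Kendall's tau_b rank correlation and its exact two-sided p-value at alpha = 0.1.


Step 1: Enumerate the 10 unordered pairs (i,j) with i<j and classify each by sign(x_j-x_i) * sign(y_j-y_i).
  (1,2):dx=-1,dy=-4->C; (1,3):dx=+1,dy=+1->C; (1,4):dx=+3,dy=-2->D; (1,5):dx=+2,dy=+4->C
  (2,3):dx=+2,dy=+5->C; (2,4):dx=+4,dy=+2->C; (2,5):dx=+3,dy=+8->C; (3,4):dx=+2,dy=-3->D
  (3,5):dx=+1,dy=+3->C; (4,5):dx=-1,dy=+6->D
Step 2: C = 7, D = 3, total pairs = 10.
Step 3: tau = (C - D)/(n(n-1)/2) = (7 - 3)/10 = 0.400000.
Step 4: Exact two-sided p-value (enumerate n! = 120 permutations of y under H0): p = 0.483333.
Step 5: alpha = 0.1. fail to reject H0.

tau_b = 0.4000 (C=7, D=3), p = 0.483333, fail to reject H0.


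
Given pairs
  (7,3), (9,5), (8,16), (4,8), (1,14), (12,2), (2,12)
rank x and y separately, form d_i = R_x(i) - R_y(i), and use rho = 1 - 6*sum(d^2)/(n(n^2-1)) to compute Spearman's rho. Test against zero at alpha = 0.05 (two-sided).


Step 1: Rank x and y separately (midranks; no ties here).
rank(x): 7->4, 9->6, 8->5, 4->3, 1->1, 12->7, 2->2
rank(y): 3->2, 5->3, 16->7, 8->4, 14->6, 2->1, 12->5
Step 2: d_i = R_x(i) - R_y(i); compute d_i^2.
  (4-2)^2=4, (6-3)^2=9, (5-7)^2=4, (3-4)^2=1, (1-6)^2=25, (7-1)^2=36, (2-5)^2=9
sum(d^2) = 88.
Step 3: rho = 1 - 6*88 / (7*(7^2 - 1)) = 1 - 528/336 = -0.571429.
Step 4: Under H0, t = rho * sqrt((n-2)/(1-rho^2)) = -1.5570 ~ t(5).
Step 5: Two-sided p-value from the t-distribution with 5 df = 0.180202.
Step 6: alpha = 0.05. fail to reject H0.

rho = -0.5714, p = 0.180202, fail to reject H0 at alpha = 0.05.


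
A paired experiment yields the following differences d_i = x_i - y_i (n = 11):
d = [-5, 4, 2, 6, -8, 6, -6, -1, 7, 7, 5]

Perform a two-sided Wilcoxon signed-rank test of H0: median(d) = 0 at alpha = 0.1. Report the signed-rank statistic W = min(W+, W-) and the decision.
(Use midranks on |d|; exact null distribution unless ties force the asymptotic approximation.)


Step 1: Drop any zero differences (none here) and take |d_i|.
|d| = [5, 4, 2, 6, 8, 6, 6, 1, 7, 7, 5]
Step 2: Midrank |d_i| (ties get averaged ranks).
ranks: |5|->4.5, |4|->3, |2|->2, |6|->7, |8|->11, |6|->7, |6|->7, |1|->1, |7|->9.5, |7|->9.5, |5|->4.5
Step 3: Attach original signs; sum ranks with positive sign and with negative sign.
W+ = 3 + 2 + 7 + 7 + 9.5 + 9.5 + 4.5 = 42.5
W- = 4.5 + 11 + 7 + 1 = 23.5
(Check: W+ + W- = 66 should equal n(n+1)/2 = 66.)
Step 4: Test statistic W = min(W+, W-) = 23.5.
Step 5: Ties in |d|, so use the tie-corrected normal approximation.
        E[W] = n(n+1)/4 = 11*12/4 = 33.
        Tie groups: |d|=5 (t=2), |d|=6 (t=3), |d|=7 (t=2); sum(t^3 - t) = 36.
        Var[W] = n(n+1)(2n+1)/24 - sum(t^3-t)/48 = 3036/24 - 36/48 = 125.75.
        z = (W - E[W]) / sqrt(Var[W]) = (23.5 - 33) / 11.2138 = -0.8472.
        Two-sided p = 2*Phi(z) = 0.396901.
Step 6: alpha = 0.1. fail to reject H0.

W+ = 42.5, W- = 23.5, W = min = 23.5, p = 0.396901, fail to reject H0.


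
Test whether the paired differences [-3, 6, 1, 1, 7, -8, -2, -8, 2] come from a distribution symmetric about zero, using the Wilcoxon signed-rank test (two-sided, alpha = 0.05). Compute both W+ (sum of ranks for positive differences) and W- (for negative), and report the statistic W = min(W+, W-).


Step 1: Drop any zero differences (none here) and take |d_i|.
|d| = [3, 6, 1, 1, 7, 8, 2, 8, 2]
Step 2: Midrank |d_i| (ties get averaged ranks).
ranks: |3|->5, |6|->6, |1|->1.5, |1|->1.5, |7|->7, |8|->8.5, |2|->3.5, |8|->8.5, |2|->3.5
Step 3: Attach original signs; sum ranks with positive sign and with negative sign.
W+ = 6 + 1.5 + 1.5 + 7 + 3.5 = 19.5
W- = 5 + 8.5 + 3.5 + 8.5 = 25.5
(Check: W+ + W- = 45 should equal n(n+1)/2 = 45.)
Step 4: Test statistic W = min(W+, W-) = 19.5.
Step 5: Ties in |d|, so use the tie-corrected normal approximation.
        E[W] = n(n+1)/4 = 9*10/4 = 22.5.
        Tie groups: |d|=1 (t=2), |d|=2 (t=2), |d|=8 (t=2); sum(t^3 - t) = 18.
        Var[W] = n(n+1)(2n+1)/24 - sum(t^3-t)/48 = 1710/24 - 18/48 = 70.875.
        z = (W - E[W]) / sqrt(Var[W]) = (19.5 - 22.5) / 8.4187 = -0.3563.
        Two-sided p = 2*Phi(z) = 0.721580.
Step 6: alpha = 0.05. fail to reject H0.

W+ = 19.5, W- = 25.5, W = min = 19.5, p = 0.721580, fail to reject H0.


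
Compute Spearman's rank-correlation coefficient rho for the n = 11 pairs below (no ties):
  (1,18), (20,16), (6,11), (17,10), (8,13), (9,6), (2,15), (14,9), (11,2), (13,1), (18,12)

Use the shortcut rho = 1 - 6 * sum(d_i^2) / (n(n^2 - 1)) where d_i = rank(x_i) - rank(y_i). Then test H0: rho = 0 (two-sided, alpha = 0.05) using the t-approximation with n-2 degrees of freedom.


Step 1: Rank x and y separately (midranks; no ties here).
rank(x): 1->1, 20->11, 6->3, 17->9, 8->4, 9->5, 2->2, 14->8, 11->6, 13->7, 18->10
rank(y): 18->11, 16->10, 11->6, 10->5, 13->8, 6->3, 15->9, 9->4, 2->2, 1->1, 12->7
Step 2: d_i = R_x(i) - R_y(i); compute d_i^2.
  (1-11)^2=100, (11-10)^2=1, (3-6)^2=9, (9-5)^2=16, (4-8)^2=16, (5-3)^2=4, (2-9)^2=49, (8-4)^2=16, (6-2)^2=16, (7-1)^2=36, (10-7)^2=9
sum(d^2) = 272.
Step 3: rho = 1 - 6*272 / (11*(11^2 - 1)) = 1 - 1632/1320 = -0.236364.
Step 4: Under H0, t = rho * sqrt((n-2)/(1-rho^2)) = -0.7298 ~ t(9).
Step 5: Two-sided p-value from the t-distribution with 9 df = 0.484091.
Step 6: alpha = 0.05. fail to reject H0.

rho = -0.2364, p = 0.484091, fail to reject H0 at alpha = 0.05.


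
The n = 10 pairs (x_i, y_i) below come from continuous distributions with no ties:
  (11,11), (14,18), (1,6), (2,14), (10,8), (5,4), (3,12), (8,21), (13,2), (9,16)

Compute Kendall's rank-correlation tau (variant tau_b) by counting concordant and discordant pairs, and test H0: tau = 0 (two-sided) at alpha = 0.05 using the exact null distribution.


Step 1: Enumerate the 45 unordered pairs (i,j) with i<j and classify each by sign(x_j-x_i) * sign(y_j-y_i).
  (1,2):dx=+3,dy=+7->C; (1,3):dx=-10,dy=-5->C; (1,4):dx=-9,dy=+3->D; (1,5):dx=-1,dy=-3->C
  (1,6):dx=-6,dy=-7->C; (1,7):dx=-8,dy=+1->D; (1,8):dx=-3,dy=+10->D; (1,9):dx=+2,dy=-9->D
  (1,10):dx=-2,dy=+5->D; (2,3):dx=-13,dy=-12->C; (2,4):dx=-12,dy=-4->C; (2,5):dx=-4,dy=-10->C
  (2,6):dx=-9,dy=-14->C; (2,7):dx=-11,dy=-6->C; (2,8):dx=-6,dy=+3->D; (2,9):dx=-1,dy=-16->C
  (2,10):dx=-5,dy=-2->C; (3,4):dx=+1,dy=+8->C; (3,5):dx=+9,dy=+2->C; (3,6):dx=+4,dy=-2->D
  (3,7):dx=+2,dy=+6->C; (3,8):dx=+7,dy=+15->C; (3,9):dx=+12,dy=-4->D; (3,10):dx=+8,dy=+10->C
  (4,5):dx=+8,dy=-6->D; (4,6):dx=+3,dy=-10->D; (4,7):dx=+1,dy=-2->D; (4,8):dx=+6,dy=+7->C
  (4,9):dx=+11,dy=-12->D; (4,10):dx=+7,dy=+2->C; (5,6):dx=-5,dy=-4->C; (5,7):dx=-7,dy=+4->D
  (5,8):dx=-2,dy=+13->D; (5,9):dx=+3,dy=-6->D; (5,10):dx=-1,dy=+8->D; (6,7):dx=-2,dy=+8->D
  (6,8):dx=+3,dy=+17->C; (6,9):dx=+8,dy=-2->D; (6,10):dx=+4,dy=+12->C; (7,8):dx=+5,dy=+9->C
  (7,9):dx=+10,dy=-10->D; (7,10):dx=+6,dy=+4->C; (8,9):dx=+5,dy=-19->D; (8,10):dx=+1,dy=-5->D
  (9,10):dx=-4,dy=+14->D
Step 2: C = 23, D = 22, total pairs = 45.
Step 3: tau = (C - D)/(n(n-1)/2) = (23 - 22)/45 = 0.022222.
Step 4: Exact two-sided p-value (enumerate n! = 3628800 permutations of y under H0): p = 1.000000.
Step 5: alpha = 0.05. fail to reject H0.

tau_b = 0.0222 (C=23, D=22), p = 1.000000, fail to reject H0.


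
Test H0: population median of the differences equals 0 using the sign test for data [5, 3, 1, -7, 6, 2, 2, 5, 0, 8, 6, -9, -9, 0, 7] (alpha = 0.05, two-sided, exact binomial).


Step 1: Discard zero differences. Original n = 15; n_eff = number of nonzero differences = 13.
Nonzero differences (with sign): +5, +3, +1, -7, +6, +2, +2, +5, +8, +6, -9, -9, +7
Step 2: Count signs: positive = 10, negative = 3.
Step 3: Under H0: P(positive) = 0.5, so the number of positives S ~ Bin(13, 0.5).
Step 4: Two-sided exact p-value = sum of Bin(13,0.5) probabilities at or below the observed probability = 0.092285.
Step 5: alpha = 0.05. fail to reject H0.

n_eff = 13, pos = 10, neg = 3, p = 0.092285, fail to reject H0.


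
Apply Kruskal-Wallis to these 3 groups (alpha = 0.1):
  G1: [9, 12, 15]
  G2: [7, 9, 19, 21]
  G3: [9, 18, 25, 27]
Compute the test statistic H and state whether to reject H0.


Step 1: Combine all N = 11 observations and assign midranks.
sorted (value, group, rank): (7,G2,1), (9,G1,3), (9,G2,3), (9,G3,3), (12,G1,5), (15,G1,6), (18,G3,7), (19,G2,8), (21,G2,9), (25,G3,10), (27,G3,11)
Step 2: Sum ranks within each group.
R_1 = 14 (n_1 = 3)
R_2 = 21 (n_2 = 4)
R_3 = 31 (n_3 = 4)
Step 3: H = 12/(N(N+1)) * sum(R_i^2/n_i) - 3(N+1)
     = 12/(11*12) * (14^2/3 + 21^2/4 + 31^2/4) - 3*12
     = 0.090909 * 415.833 - 36
     = 1.803030.
Step 4: Ties present; correction factor C = 1 - 24/(11^3 - 11) = 0.981818. Corrected H = 1.803030 / 0.981818 = 1.836420.
Step 5: Under H0, H ~ chi^2(2); p-value = 0.399233.
Step 6: alpha = 0.1. fail to reject H0.

H = 1.8364, df = 2, p = 0.399233, fail to reject H0.


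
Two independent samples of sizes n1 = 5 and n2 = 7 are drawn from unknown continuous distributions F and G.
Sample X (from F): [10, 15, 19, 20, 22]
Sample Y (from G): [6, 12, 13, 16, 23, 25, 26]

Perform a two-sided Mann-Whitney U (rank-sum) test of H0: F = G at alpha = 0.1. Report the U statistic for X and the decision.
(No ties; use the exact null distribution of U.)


Step 1: Combine and sort all 12 observations; assign midranks.
sorted (value, group): (6,Y), (10,X), (12,Y), (13,Y), (15,X), (16,Y), (19,X), (20,X), (22,X), (23,Y), (25,Y), (26,Y)
ranks: 6->1, 10->2, 12->3, 13->4, 15->5, 16->6, 19->7, 20->8, 22->9, 23->10, 25->11, 26->12
Step 2: Rank sum for X: R1 = 2 + 5 + 7 + 8 + 9 = 31.
Step 3: U_X = R1 - n1(n1+1)/2 = 31 - 5*6/2 = 31 - 15 = 16.
       U_Y = n1*n2 - U_X = 35 - 16 = 19.
Step 4: No ties, so the exact null distribution of U (based on enumerating the C(12,5) = 792 equally likely rank assignments) gives the two-sided p-value.
Step 5: p-value = 0.876263; compare to alpha = 0.1. fail to reject H0.

U_X = 16, p = 0.876263, fail to reject H0 at alpha = 0.1.


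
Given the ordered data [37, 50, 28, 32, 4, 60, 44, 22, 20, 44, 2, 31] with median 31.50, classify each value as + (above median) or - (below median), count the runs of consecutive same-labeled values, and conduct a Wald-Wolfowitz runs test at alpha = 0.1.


Step 1: Compute median = 31.50; label A = above, B = below.
Labels in order: AABABAABBABB  (n_A = 6, n_B = 6)
Step 2: Count runs R = 8.
Step 3: Under H0 (random ordering), E[R] = 2*n_A*n_B/(n_A+n_B) + 1 = 2*6*6/12 + 1 = 7.0000.
        Var[R] = 2*n_A*n_B*(2*n_A*n_B - n_A - n_B) / ((n_A+n_B)^2 * (n_A+n_B-1)) = 4320/1584 = 2.7273.
        SD[R] = 1.6514.
Step 4: Continuity-corrected z = (R - 0.5 - E[R]) / SD[R] = (8 - 0.5 - 7.0000) / 1.6514 = 0.3028.
Step 5: Two-sided p-value via normal approximation = 2*(1 - Phi(|z|)) = 0.762069.
Step 6: alpha = 0.1. fail to reject H0.

R = 8, z = 0.3028, p = 0.762069, fail to reject H0.


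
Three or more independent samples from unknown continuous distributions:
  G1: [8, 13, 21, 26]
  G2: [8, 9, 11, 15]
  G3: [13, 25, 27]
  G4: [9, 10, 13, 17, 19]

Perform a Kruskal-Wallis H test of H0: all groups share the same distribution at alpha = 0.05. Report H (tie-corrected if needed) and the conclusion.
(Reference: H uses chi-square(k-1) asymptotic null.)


Step 1: Combine all N = 16 observations and assign midranks.
sorted (value, group, rank): (8,G1,1.5), (8,G2,1.5), (9,G2,3.5), (9,G4,3.5), (10,G4,5), (11,G2,6), (13,G1,8), (13,G3,8), (13,G4,8), (15,G2,10), (17,G4,11), (19,G4,12), (21,G1,13), (25,G3,14), (26,G1,15), (27,G3,16)
Step 2: Sum ranks within each group.
R_1 = 37.5 (n_1 = 4)
R_2 = 21 (n_2 = 4)
R_3 = 38 (n_3 = 3)
R_4 = 39.5 (n_4 = 5)
Step 3: H = 12/(N(N+1)) * sum(R_i^2/n_i) - 3(N+1)
     = 12/(16*17) * (37.5^2/4 + 21^2/4 + 38^2/3 + 39.5^2/5) - 3*17
     = 0.044118 * 1255.2 - 51
     = 4.376287.
Step 4: Ties present; correction factor C = 1 - 36/(16^3 - 16) = 0.991176. Corrected H = 4.376287 / 0.991176 = 4.415245.
Step 5: Under H0, H ~ chi^2(3); p-value = 0.219976.
Step 6: alpha = 0.05. fail to reject H0.

H = 4.4152, df = 3, p = 0.219976, fail to reject H0.


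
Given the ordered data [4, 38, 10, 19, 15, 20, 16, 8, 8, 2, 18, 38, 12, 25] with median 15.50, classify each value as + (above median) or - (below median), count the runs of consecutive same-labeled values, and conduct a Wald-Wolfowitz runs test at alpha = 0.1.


Step 1: Compute median = 15.50; label A = above, B = below.
Labels in order: BABABAABBBAABA  (n_A = 7, n_B = 7)
Step 2: Count runs R = 10.
Step 3: Under H0 (random ordering), E[R] = 2*n_A*n_B/(n_A+n_B) + 1 = 2*7*7/14 + 1 = 8.0000.
        Var[R] = 2*n_A*n_B*(2*n_A*n_B - n_A - n_B) / ((n_A+n_B)^2 * (n_A+n_B-1)) = 8232/2548 = 3.2308.
        SD[R] = 1.7974.
Step 4: Continuity-corrected z = (R - 0.5 - E[R]) / SD[R] = (10 - 0.5 - 8.0000) / 1.7974 = 0.8345.
Step 5: Two-sided p-value via normal approximation = 2*(1 - Phi(|z|)) = 0.403986.
Step 6: alpha = 0.1. fail to reject H0.

R = 10, z = 0.8345, p = 0.403986, fail to reject H0.


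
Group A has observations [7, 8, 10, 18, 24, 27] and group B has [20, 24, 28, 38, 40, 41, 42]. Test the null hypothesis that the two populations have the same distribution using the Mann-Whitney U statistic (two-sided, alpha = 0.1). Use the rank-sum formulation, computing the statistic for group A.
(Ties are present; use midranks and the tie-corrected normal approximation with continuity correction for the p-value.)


Step 1: Combine and sort all 13 observations; assign midranks.
sorted (value, group): (7,X), (8,X), (10,X), (18,X), (20,Y), (24,X), (24,Y), (27,X), (28,Y), (38,Y), (40,Y), (41,Y), (42,Y)
ranks: 7->1, 8->2, 10->3, 18->4, 20->5, 24->6.5, 24->6.5, 27->8, 28->9, 38->10, 40->11, 41->12, 42->13
Step 2: Rank sum for X: R1 = 1 + 2 + 3 + 4 + 6.5 + 8 = 24.5.
Step 3: U_X = R1 - n1(n1+1)/2 = 24.5 - 6*7/2 = 24.5 - 21 = 3.5.
       U_Y = n1*n2 - U_X = 42 - 3.5 = 38.5.
Step 4: Ties are present, so use the tie-corrected normal approximation (with continuity correction) for the p-value.
Step 5: p-value = 0.015019; compare to alpha = 0.1. reject H0.

U_X = 3.5, p = 0.015019, reject H0 at alpha = 0.1.


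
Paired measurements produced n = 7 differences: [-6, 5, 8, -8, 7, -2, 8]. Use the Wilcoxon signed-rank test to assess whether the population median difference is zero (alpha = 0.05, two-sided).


Step 1: Drop any zero differences (none here) and take |d_i|.
|d| = [6, 5, 8, 8, 7, 2, 8]
Step 2: Midrank |d_i| (ties get averaged ranks).
ranks: |6|->3, |5|->2, |8|->6, |8|->6, |7|->4, |2|->1, |8|->6
Step 3: Attach original signs; sum ranks with positive sign and with negative sign.
W+ = 2 + 6 + 4 + 6 = 18
W- = 3 + 6 + 1 = 10
(Check: W+ + W- = 28 should equal n(n+1)/2 = 28.)
Step 4: Test statistic W = min(W+, W-) = 10.
Step 5: Ties in |d|, so use the tie-corrected normal approximation.
        E[W] = n(n+1)/4 = 7*8/4 = 14.
        Tie groups: |d|=8 (t=3); sum(t^3 - t) = 24.
        Var[W] = n(n+1)(2n+1)/24 - sum(t^3-t)/48 = 840/24 - 24/48 = 34.5.
        z = (W - E[W]) / sqrt(Var[W]) = (10 - 14) / 5.8737 = -0.6810.
        Two-sided p = 2*Phi(z) = 0.495868.
Step 6: alpha = 0.05. fail to reject H0.

W+ = 18, W- = 10, W = min = 10, p = 0.495868, fail to reject H0.


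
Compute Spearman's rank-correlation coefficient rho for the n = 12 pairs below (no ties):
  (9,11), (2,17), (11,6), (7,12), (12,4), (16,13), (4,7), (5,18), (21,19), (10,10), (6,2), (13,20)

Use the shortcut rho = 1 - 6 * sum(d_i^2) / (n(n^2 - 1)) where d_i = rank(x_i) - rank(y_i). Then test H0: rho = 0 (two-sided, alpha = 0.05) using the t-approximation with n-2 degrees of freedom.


Step 1: Rank x and y separately (midranks; no ties here).
rank(x): 9->6, 2->1, 11->8, 7->5, 12->9, 16->11, 4->2, 5->3, 21->12, 10->7, 6->4, 13->10
rank(y): 11->6, 17->9, 6->3, 12->7, 4->2, 13->8, 7->4, 18->10, 19->11, 10->5, 2->1, 20->12
Step 2: d_i = R_x(i) - R_y(i); compute d_i^2.
  (6-6)^2=0, (1-9)^2=64, (8-3)^2=25, (5-7)^2=4, (9-2)^2=49, (11-8)^2=9, (2-4)^2=4, (3-10)^2=49, (12-11)^2=1, (7-5)^2=4, (4-1)^2=9, (10-12)^2=4
sum(d^2) = 222.
Step 3: rho = 1 - 6*222 / (12*(12^2 - 1)) = 1 - 1332/1716 = 0.223776.
Step 4: Under H0, t = rho * sqrt((n-2)/(1-rho^2)) = 0.7261 ~ t(10).
Step 5: Two-sided p-value from the t-distribution with 10 df = 0.484452.
Step 6: alpha = 0.05. fail to reject H0.

rho = 0.2238, p = 0.484452, fail to reject H0 at alpha = 0.05.


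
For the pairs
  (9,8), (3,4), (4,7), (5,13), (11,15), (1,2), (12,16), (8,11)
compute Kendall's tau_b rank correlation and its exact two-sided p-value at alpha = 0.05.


Step 1: Enumerate the 28 unordered pairs (i,j) with i<j and classify each by sign(x_j-x_i) * sign(y_j-y_i).
  (1,2):dx=-6,dy=-4->C; (1,3):dx=-5,dy=-1->C; (1,4):dx=-4,dy=+5->D; (1,5):dx=+2,dy=+7->C
  (1,6):dx=-8,dy=-6->C; (1,7):dx=+3,dy=+8->C; (1,8):dx=-1,dy=+3->D; (2,3):dx=+1,dy=+3->C
  (2,4):dx=+2,dy=+9->C; (2,5):dx=+8,dy=+11->C; (2,6):dx=-2,dy=-2->C; (2,7):dx=+9,dy=+12->C
  (2,8):dx=+5,dy=+7->C; (3,4):dx=+1,dy=+6->C; (3,5):dx=+7,dy=+8->C; (3,6):dx=-3,dy=-5->C
  (3,7):dx=+8,dy=+9->C; (3,8):dx=+4,dy=+4->C; (4,5):dx=+6,dy=+2->C; (4,6):dx=-4,dy=-11->C
  (4,7):dx=+7,dy=+3->C; (4,8):dx=+3,dy=-2->D; (5,6):dx=-10,dy=-13->C; (5,7):dx=+1,dy=+1->C
  (5,8):dx=-3,dy=-4->C; (6,7):dx=+11,dy=+14->C; (6,8):dx=+7,dy=+9->C; (7,8):dx=-4,dy=-5->C
Step 2: C = 25, D = 3, total pairs = 28.
Step 3: tau = (C - D)/(n(n-1)/2) = (25 - 3)/28 = 0.785714.
Step 4: Exact two-sided p-value (enumerate n! = 40320 permutations of y under H0): p = 0.005506.
Step 5: alpha = 0.05. reject H0.

tau_b = 0.7857 (C=25, D=3), p = 0.005506, reject H0.


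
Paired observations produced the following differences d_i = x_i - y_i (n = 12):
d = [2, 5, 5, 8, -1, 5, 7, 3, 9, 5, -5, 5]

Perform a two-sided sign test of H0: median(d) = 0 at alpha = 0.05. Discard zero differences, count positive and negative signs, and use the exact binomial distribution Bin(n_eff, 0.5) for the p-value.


Step 1: Discard zero differences. Original n = 12; n_eff = number of nonzero differences = 12.
Nonzero differences (with sign): +2, +5, +5, +8, -1, +5, +7, +3, +9, +5, -5, +5
Step 2: Count signs: positive = 10, negative = 2.
Step 3: Under H0: P(positive) = 0.5, so the number of positives S ~ Bin(12, 0.5).
Step 4: Two-sided exact p-value = sum of Bin(12,0.5) probabilities at or below the observed probability = 0.038574.
Step 5: alpha = 0.05. reject H0.

n_eff = 12, pos = 10, neg = 2, p = 0.038574, reject H0.


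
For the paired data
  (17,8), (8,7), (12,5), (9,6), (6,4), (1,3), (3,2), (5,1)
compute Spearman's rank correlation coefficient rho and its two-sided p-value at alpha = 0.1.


Step 1: Rank x and y separately (midranks; no ties here).
rank(x): 17->8, 8->5, 12->7, 9->6, 6->4, 1->1, 3->2, 5->3
rank(y): 8->8, 7->7, 5->5, 6->6, 4->4, 3->3, 2->2, 1->1
Step 2: d_i = R_x(i) - R_y(i); compute d_i^2.
  (8-8)^2=0, (5-7)^2=4, (7-5)^2=4, (6-6)^2=0, (4-4)^2=0, (1-3)^2=4, (2-2)^2=0, (3-1)^2=4
sum(d^2) = 16.
Step 3: rho = 1 - 6*16 / (8*(8^2 - 1)) = 1 - 96/504 = 0.809524.
Step 4: Under H0, t = rho * sqrt((n-2)/(1-rho^2)) = 3.3776 ~ t(6).
Step 5: Two-sided p-value from the t-distribution with 6 df = 0.014903.
Step 6: alpha = 0.1. reject H0.

rho = 0.8095, p = 0.014903, reject H0 at alpha = 0.1.


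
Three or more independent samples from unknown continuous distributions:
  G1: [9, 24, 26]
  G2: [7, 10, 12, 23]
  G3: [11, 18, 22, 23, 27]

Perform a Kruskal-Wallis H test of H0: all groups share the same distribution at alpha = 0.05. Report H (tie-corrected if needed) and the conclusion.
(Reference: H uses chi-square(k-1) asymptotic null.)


Step 1: Combine all N = 12 observations and assign midranks.
sorted (value, group, rank): (7,G2,1), (9,G1,2), (10,G2,3), (11,G3,4), (12,G2,5), (18,G3,6), (22,G3,7), (23,G2,8.5), (23,G3,8.5), (24,G1,10), (26,G1,11), (27,G3,12)
Step 2: Sum ranks within each group.
R_1 = 23 (n_1 = 3)
R_2 = 17.5 (n_2 = 4)
R_3 = 37.5 (n_3 = 5)
Step 3: H = 12/(N(N+1)) * sum(R_i^2/n_i) - 3(N+1)
     = 12/(12*13) * (23^2/3 + 17.5^2/4 + 37.5^2/5) - 3*13
     = 0.076923 * 534.146 - 39
     = 2.088141.
Step 4: Ties present; correction factor C = 1 - 6/(12^3 - 12) = 0.996503. Corrected H = 2.088141 / 0.996503 = 2.095468.
Step 5: Under H0, H ~ chi^2(2); p-value = 0.350732.
Step 6: alpha = 0.05. fail to reject H0.

H = 2.0955, df = 2, p = 0.350732, fail to reject H0.
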